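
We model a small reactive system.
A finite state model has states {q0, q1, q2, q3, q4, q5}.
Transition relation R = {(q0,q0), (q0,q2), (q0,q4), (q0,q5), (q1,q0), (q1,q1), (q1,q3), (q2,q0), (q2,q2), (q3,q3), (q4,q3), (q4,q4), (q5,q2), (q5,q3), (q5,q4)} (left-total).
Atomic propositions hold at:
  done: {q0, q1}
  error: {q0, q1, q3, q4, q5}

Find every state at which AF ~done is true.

Sat(~done) = {q2, q3, q4, q5}
AF ~done: least fixpoint, start Z0 = {q2, q3, q4, q5}, add states with every successor in Z. Already a fixed point.
Sat(AF ~done) = {q2, q3, q4, q5}

{q2, q3, q4, q5}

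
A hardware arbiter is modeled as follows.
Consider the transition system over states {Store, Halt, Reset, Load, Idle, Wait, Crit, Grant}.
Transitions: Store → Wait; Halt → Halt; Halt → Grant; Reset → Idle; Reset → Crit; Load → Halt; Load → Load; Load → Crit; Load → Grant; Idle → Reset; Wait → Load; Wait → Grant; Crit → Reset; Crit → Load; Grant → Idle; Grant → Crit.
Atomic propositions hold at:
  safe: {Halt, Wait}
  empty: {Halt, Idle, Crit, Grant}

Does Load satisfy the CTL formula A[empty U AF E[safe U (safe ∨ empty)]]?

Sat(safe ∨ empty) = {Halt, Idle, Wait, Crit, Grant}
E[safe U (safe ∨ empty)]: least fixpoint, start Z0 = Sat((safe ∨ empty)) = {Halt, Idle, Wait, Crit, Grant}, add states in Sat(safe) with some successor in Z. Already a fixed point.
Sat(E[safe U (safe ∨ empty)]) = {Halt, Idle, Wait, Crit, Grant}
AF E[safe U (safe ∨ empty)]: least fixpoint, start Z0 = {Halt, Idle, Wait, Crit, Grant}, add states with every successor in Z. Z1 = {Store, Halt, Reset, Idle, Wait, Crit, Grant}; fixed.
Sat(AF E[safe U (safe ∨ empty)]) = {Store, Halt, Reset, Idle, Wait, Crit, Grant}
A[empty U AF E[safe U (safe ∨ empty)]]: least fixpoint, start Z0 = Sat(AF E[safe U (safe ∨ empty)]) = {Store, Halt, Reset, Idle, Wait, Crit, Grant}, add states in Sat(empty) with every successor in Z. Already a fixed point.
Sat(A[empty U AF E[safe U (safe ∨ empty)]]) = {Store, Halt, Reset, Idle, Wait, Crit, Grant}
Load ∉ Sat(A[empty U AF E[safe U (safe ∨ empty)]]) = {Store, Halt, Reset, Idle, Wait, Crit, Grant}, so the formula does not hold at Load.

No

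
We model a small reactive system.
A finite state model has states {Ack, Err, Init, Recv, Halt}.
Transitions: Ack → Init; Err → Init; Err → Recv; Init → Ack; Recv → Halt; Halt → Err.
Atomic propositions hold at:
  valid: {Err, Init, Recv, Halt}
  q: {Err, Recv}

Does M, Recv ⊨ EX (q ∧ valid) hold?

No

Sat(q ∧ valid) = {Err, Recv}
Sat(EX (q ∧ valid)) = {s : some successor in {Err, Recv}} = {Err, Halt}
Recv ∉ Sat(EX (q ∧ valid)) = {Err, Halt}, so the formula does not hold at Recv.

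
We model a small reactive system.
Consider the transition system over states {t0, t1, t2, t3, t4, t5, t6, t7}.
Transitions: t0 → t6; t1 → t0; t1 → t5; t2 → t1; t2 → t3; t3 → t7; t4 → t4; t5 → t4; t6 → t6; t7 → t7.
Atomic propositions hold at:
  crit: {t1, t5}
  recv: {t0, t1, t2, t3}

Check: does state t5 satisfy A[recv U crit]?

Yes

A[recv U crit]: least fixpoint, start Z0 = Sat(crit) = {t1, t5}, add states in Sat(recv) with every successor in Z. Already a fixed point.
Sat(A[recv U crit]) = {t1, t5}
t5 ∈ Sat(A[recv U crit]) = {t1, t5}, so the formula holds at t5.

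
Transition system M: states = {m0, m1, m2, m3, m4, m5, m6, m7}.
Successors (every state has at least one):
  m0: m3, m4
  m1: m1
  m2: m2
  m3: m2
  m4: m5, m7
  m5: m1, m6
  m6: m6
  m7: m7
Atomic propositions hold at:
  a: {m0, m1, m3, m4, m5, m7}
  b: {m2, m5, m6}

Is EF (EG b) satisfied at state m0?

Yes

EG b: greatest fixpoint, start Z0 = {m2, m5, m6}, keep only states in Sat with some successor in Z. Already a fixed point.
Sat(EG b) = {m2, m5, m6}
EF (EG b): least fixpoint, start Z0 = {m2, m5, m6}, add states with some successor in Z. Z1 = {m2, m3, m4, m5, m6}; Z2 = {m0, m2, m3, m4, m5, m6}; fixed.
Sat(EF (EG b)) = {m0, m2, m3, m4, m5, m6}
m0 ∈ Sat(EF (EG b)) = {m0, m2, m3, m4, m5, m6}, so the formula holds at m0.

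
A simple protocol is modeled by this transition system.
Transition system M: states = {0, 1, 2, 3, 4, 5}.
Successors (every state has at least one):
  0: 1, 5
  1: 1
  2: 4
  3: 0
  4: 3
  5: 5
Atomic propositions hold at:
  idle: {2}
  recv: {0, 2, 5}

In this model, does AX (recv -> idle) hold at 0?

Sat(recv -> idle) = {1, 2, 3, 4}
Sat(AX (recv -> idle)) = {s : every successor in {1, 2, 3, 4}} = {1, 2, 4}
0 ∉ Sat(AX (recv -> idle)) = {1, 2, 4}, so the formula does not hold at 0.

No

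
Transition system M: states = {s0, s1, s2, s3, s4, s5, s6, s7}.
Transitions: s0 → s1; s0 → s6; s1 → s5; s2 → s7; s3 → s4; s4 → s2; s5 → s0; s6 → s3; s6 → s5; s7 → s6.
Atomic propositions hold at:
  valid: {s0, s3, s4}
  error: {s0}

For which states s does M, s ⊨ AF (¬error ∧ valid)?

{s3, s4}

Sat(¬error) = {s1, s2, s3, s4, s5, s6, s7}
Sat(¬error ∧ valid) = {s3, s4}
AF (¬error ∧ valid): least fixpoint, start Z0 = {s3, s4}, add states with every successor in Z. Already a fixed point.
Sat(AF (¬error ∧ valid)) = {s3, s4}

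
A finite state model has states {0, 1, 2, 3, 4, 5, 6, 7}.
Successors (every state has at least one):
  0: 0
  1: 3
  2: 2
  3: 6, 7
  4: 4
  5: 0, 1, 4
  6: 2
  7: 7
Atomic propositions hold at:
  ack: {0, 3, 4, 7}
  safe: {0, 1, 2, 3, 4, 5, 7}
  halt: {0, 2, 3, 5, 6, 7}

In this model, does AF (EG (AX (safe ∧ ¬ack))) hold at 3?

No

Sat(¬ack) = {1, 2, 5, 6}
Sat(safe ∧ ¬ack) = {1, 2, 5}
Sat(AX (safe ∧ ¬ack)) = {s : every successor in {1, 2, 5}} = {2, 6}
EG (AX (safe ∧ ¬ack)): greatest fixpoint, start Z0 = {2, 6}, keep only states in Sat with some successor in Z. Already a fixed point.
Sat(EG (AX (safe ∧ ¬ack))) = {2, 6}
AF (EG (AX (safe ∧ ¬ack))): least fixpoint, start Z0 = {2, 6}, add states with every successor in Z. Already a fixed point.
Sat(AF (EG (AX (safe ∧ ¬ack)))) = {2, 6}
3 ∉ Sat(AF (EG (AX (safe ∧ ¬ack)))) = {2, 6}, so the formula does not hold at 3.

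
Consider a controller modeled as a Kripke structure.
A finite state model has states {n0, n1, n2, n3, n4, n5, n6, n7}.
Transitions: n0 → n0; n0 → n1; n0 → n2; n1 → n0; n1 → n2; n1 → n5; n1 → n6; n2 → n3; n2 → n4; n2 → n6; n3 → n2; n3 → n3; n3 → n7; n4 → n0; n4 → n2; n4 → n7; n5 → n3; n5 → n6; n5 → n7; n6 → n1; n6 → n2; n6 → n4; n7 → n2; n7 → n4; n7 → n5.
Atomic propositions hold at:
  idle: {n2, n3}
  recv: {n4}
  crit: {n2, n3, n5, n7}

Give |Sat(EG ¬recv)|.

Sat(¬recv) = {n0, n1, n2, n3, n5, n6, n7}
EG ¬recv: greatest fixpoint, start Z0 = {n0, n1, n2, n3, n5, n6, n7}, keep only states in Sat with some successor in Z. Already a fixed point.
Sat(EG ¬recv) = {n0, n1, n2, n3, n5, n6, n7}
|Sat(EG ¬recv)| = |{n0, n1, n2, n3, n5, n6, n7}| = 7.

7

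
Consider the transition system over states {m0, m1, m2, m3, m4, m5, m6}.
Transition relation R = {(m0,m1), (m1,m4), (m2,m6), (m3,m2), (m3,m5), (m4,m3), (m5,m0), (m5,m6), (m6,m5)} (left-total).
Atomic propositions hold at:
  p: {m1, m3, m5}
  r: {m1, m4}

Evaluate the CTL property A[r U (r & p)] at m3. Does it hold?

Sat(r & p) = {m1}
A[r U (r & p)]: least fixpoint, start Z0 = Sat((r & p)) = {m1}, add states in Sat(r) with every successor in Z. Already a fixed point.
Sat(A[r U (r & p)]) = {m1}
m3 ∉ Sat(A[r U (r & p)]) = {m1}, so the formula does not hold at m3.

No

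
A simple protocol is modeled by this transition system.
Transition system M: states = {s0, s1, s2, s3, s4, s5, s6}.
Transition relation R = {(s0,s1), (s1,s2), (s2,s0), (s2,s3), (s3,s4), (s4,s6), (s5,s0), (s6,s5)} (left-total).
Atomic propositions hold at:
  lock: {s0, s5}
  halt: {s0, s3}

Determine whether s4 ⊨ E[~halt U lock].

Sat(~halt) = {s1, s2, s4, s5, s6}
E[~halt U lock]: least fixpoint, start Z0 = Sat(lock) = {s0, s5}, add states in Sat(~halt) with some successor in Z. Z1 = {s0, s2, s5, s6}; Z2 = {s0, s1, s2, s4, s5, s6}; fixed.
Sat(E[~halt U lock]) = {s0, s1, s2, s4, s5, s6}
s4 ∈ Sat(E[~halt U lock]) = {s0, s1, s2, s4, s5, s6}, so the formula holds at s4.

Yes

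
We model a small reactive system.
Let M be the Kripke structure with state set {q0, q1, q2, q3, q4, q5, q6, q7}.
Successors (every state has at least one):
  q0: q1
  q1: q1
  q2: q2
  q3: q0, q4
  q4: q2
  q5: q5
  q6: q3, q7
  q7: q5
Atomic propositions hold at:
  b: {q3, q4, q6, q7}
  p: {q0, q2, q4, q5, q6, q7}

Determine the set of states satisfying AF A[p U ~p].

Sat(~p) = {q1, q3}
A[p U ~p]: least fixpoint, start Z0 = Sat(~p) = {q1, q3}, add states in Sat(p) with every successor in Z. Z1 = {q0, q1, q3}; fixed.
Sat(A[p U ~p]) = {q0, q1, q3}
AF A[p U ~p]: least fixpoint, start Z0 = {q0, q1, q3}, add states with every successor in Z. Already a fixed point.
Sat(AF A[p U ~p]) = {q0, q1, q3}

{q0, q1, q3}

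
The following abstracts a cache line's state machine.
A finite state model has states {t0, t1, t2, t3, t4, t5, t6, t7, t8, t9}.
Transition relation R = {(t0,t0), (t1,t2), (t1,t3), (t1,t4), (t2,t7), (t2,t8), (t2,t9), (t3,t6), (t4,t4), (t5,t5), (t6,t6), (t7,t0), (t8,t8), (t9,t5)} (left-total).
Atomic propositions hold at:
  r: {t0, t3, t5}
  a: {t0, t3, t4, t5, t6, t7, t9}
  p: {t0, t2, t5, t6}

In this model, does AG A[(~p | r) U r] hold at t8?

No

Sat(~p) = {t1, t3, t4, t7, t8, t9}
Sat(~p | r) = {t0, t1, t3, t4, t5, t7, t8, t9}
A[(~p | r) U r]: least fixpoint, start Z0 = Sat(r) = {t0, t3, t5}, add states in Sat(~p | r) with every successor in Z. Z1 = {t0, t3, t5, t7, t9}; fixed.
Sat(A[(~p | r) U r]) = {t0, t3, t5, t7, t9}
AG A[(~p | r) U r]: greatest fixpoint, start Z0 = {t0, t3, t5, t7, t9}, keep only states in Sat with every successor in Z. Z1 = {t0, t5, t7, t9}; fixed.
Sat(AG A[(~p | r) U r]) = {t0, t5, t7, t9}
t8 ∉ Sat(AG A[(~p | r) U r]) = {t0, t5, t7, t9}, so the formula does not hold at t8.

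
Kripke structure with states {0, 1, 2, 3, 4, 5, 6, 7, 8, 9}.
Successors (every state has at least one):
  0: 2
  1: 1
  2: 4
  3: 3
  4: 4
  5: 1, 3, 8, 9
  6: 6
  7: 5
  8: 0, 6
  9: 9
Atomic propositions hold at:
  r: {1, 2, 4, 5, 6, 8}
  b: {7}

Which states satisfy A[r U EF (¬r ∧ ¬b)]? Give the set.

Sat(¬r) = {0, 3, 7, 9}
Sat(¬b) = {0, 1, 2, 3, 4, 5, 6, 8, 9}
Sat(¬r ∧ ¬b) = {0, 3, 9}
EF (¬r ∧ ¬b): least fixpoint, start Z0 = {0, 3, 9}, add states with some successor in Z. Z1 = {0, 3, 5, 8, 9}; Z2 = {0, 3, 5, 7, 8, 9}; fixed.
Sat(EF (¬r ∧ ¬b)) = {0, 3, 5, 7, 8, 9}
A[r U EF (¬r ∧ ¬b)]: least fixpoint, start Z0 = Sat(EF (¬r ∧ ¬b)) = {0, 3, 5, 7, 8, 9}, add states in Sat(r) with every successor in Z. Already a fixed point.
Sat(A[r U EF (¬r ∧ ¬b)]) = {0, 3, 5, 7, 8, 9}

{0, 3, 5, 7, 8, 9}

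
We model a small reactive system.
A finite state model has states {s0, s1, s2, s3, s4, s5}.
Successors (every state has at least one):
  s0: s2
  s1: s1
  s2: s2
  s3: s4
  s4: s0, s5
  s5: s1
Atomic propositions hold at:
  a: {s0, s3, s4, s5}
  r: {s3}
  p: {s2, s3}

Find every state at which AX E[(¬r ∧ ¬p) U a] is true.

Sat(¬r) = {s0, s1, s2, s4, s5}
Sat(¬p) = {s0, s1, s4, s5}
Sat(¬r ∧ ¬p) = {s0, s1, s4, s5}
E[(¬r ∧ ¬p) U a]: least fixpoint, start Z0 = Sat(a) = {s0, s3, s4, s5}, add states in Sat(¬r ∧ ¬p) with some successor in Z. Already a fixed point.
Sat(E[(¬r ∧ ¬p) U a]) = {s0, s3, s4, s5}
Sat(AX E[(¬r ∧ ¬p) U a]) = {s : every successor in {s0, s3, s4, s5}} = {s3, s4}

{s3, s4}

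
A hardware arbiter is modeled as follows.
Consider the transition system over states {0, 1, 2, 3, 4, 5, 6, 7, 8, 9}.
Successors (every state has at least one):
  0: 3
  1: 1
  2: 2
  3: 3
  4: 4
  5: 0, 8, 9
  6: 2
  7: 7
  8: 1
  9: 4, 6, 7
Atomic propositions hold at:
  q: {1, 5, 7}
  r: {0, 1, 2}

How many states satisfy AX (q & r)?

Sat(q & r) = {1}
Sat(AX (q & r)) = {s : every successor in {1}} = {1, 8}
|Sat(AX (q & r))| = |{1, 8}| = 2.

2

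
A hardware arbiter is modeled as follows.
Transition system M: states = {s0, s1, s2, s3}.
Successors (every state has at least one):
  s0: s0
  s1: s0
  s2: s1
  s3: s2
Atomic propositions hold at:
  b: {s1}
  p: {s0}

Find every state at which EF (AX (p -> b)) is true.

Sat(p -> b) = {s1, s2, s3}
Sat(AX (p -> b)) = {s : every successor in {s1, s2, s3}} = {s2, s3}
EF (AX (p -> b)): least fixpoint, start Z0 = {s2, s3}, add states with some successor in Z. Already a fixed point.
Sat(EF (AX (p -> b))) = {s2, s3}

{s2, s3}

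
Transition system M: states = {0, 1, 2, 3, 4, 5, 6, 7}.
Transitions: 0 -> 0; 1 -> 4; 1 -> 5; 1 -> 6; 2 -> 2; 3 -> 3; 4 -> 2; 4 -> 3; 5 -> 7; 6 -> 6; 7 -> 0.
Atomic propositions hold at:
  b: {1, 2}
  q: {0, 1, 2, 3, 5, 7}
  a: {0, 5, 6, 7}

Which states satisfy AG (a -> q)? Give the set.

{0, 2, 3, 4, 5, 7}

Sat(a -> q) = {0, 1, 2, 3, 4, 5, 7}
AG (a -> q): greatest fixpoint, start Z0 = {0, 1, 2, 3, 4, 5, 7}, keep only states in Sat with every successor in Z. Z1 = {0, 2, 3, 4, 5, 7}; fixed.
Sat(AG (a -> q)) = {0, 2, 3, 4, 5, 7}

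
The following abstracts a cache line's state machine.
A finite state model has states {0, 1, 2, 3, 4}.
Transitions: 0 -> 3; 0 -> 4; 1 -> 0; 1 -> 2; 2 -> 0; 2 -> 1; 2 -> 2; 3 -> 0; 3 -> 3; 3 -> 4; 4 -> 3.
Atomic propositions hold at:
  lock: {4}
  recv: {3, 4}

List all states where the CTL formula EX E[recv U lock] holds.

{0, 3, 4}

E[recv U lock]: least fixpoint, start Z0 = Sat(lock) = {4}, add states in Sat(recv) with some successor in Z. Z1 = {3, 4}; fixed.
Sat(E[recv U lock]) = {3, 4}
Sat(EX E[recv U lock]) = {s : some successor in {3, 4}} = {0, 3, 4}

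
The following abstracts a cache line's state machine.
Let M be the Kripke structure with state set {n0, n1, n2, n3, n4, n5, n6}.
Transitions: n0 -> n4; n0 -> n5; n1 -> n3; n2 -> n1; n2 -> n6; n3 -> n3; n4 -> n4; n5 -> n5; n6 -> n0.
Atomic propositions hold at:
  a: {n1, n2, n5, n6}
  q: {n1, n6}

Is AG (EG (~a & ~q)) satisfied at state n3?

Yes

Sat(~a) = {n0, n3, n4}
Sat(~q) = {n0, n2, n3, n4, n5}
Sat(~a & ~q) = {n0, n3, n4}
EG (~a & ~q): greatest fixpoint, start Z0 = {n0, n3, n4}, keep only states in Sat with some successor in Z. Already a fixed point.
Sat(EG (~a & ~q)) = {n0, n3, n4}
AG (EG (~a & ~q)): greatest fixpoint, start Z0 = {n0, n3, n4}, keep only states in Sat with every successor in Z. Z1 = {n3, n4}; fixed.
Sat(AG (EG (~a & ~q))) = {n3, n4}
n3 ∈ Sat(AG (EG (~a & ~q))) = {n3, n4}, so the formula holds at n3.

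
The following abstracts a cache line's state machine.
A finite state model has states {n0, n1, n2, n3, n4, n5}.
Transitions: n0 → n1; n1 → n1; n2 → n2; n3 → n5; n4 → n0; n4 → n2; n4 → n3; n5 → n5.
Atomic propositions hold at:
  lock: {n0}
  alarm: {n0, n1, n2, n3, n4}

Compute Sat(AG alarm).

{n0, n1, n2}

AG alarm: greatest fixpoint, start Z0 = {n0, n1, n2, n3, n4}, keep only states in Sat with every successor in Z. Z1 = {n0, n1, n2, n4}; Z2 = {n0, n1, n2}; fixed.
Sat(AG alarm) = {n0, n1, n2}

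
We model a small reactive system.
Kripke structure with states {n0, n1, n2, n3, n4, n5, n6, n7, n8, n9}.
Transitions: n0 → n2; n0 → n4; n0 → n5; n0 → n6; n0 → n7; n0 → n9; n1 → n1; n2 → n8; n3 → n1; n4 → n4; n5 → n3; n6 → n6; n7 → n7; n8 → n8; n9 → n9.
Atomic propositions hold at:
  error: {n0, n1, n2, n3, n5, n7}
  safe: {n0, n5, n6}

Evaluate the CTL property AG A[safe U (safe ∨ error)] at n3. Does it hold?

Yes

Sat(safe ∨ error) = {n0, n1, n2, n3, n5, n6, n7}
A[safe U (safe ∨ error)]: least fixpoint, start Z0 = Sat((safe ∨ error)) = {n0, n1, n2, n3, n5, n6, n7}, add states in Sat(safe) with every successor in Z. Already a fixed point.
Sat(A[safe U (safe ∨ error)]) = {n0, n1, n2, n3, n5, n6, n7}
AG A[safe U (safe ∨ error)]: greatest fixpoint, start Z0 = {n0, n1, n2, n3, n5, n6, n7}, keep only states in Sat with every successor in Z. Z1 = {n1, n3, n5, n6, n7}; fixed.
Sat(AG A[safe U (safe ∨ error)]) = {n1, n3, n5, n6, n7}
n3 ∈ Sat(AG A[safe U (safe ∨ error)]) = {n1, n3, n5, n6, n7}, so the formula holds at n3.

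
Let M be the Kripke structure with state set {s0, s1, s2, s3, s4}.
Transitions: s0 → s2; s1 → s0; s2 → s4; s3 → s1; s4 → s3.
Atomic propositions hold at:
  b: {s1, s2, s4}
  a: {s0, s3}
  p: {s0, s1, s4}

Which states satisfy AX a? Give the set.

{s1, s4}

Sat(AX a) = {s : every successor in {s0, s3}} = {s1, s4}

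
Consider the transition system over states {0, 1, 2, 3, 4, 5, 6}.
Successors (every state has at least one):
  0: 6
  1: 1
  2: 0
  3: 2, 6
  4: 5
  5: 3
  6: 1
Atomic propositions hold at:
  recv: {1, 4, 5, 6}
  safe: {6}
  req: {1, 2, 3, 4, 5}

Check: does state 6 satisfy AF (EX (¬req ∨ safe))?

Sat(¬req) = {0, 6}
Sat(¬req ∨ safe) = {0, 6}
Sat(EX (¬req ∨ safe)) = {s : some successor in {0, 6}} = {0, 2, 3}
AF (EX (¬req ∨ safe)): least fixpoint, start Z0 = {0, 2, 3}, add states with every successor in Z. Z1 = {0, 2, 3, 5}; Z2 = {0, 2, 3, 4, 5}; fixed.
Sat(AF (EX (¬req ∨ safe))) = {0, 2, 3, 4, 5}
6 ∉ Sat(AF (EX (¬req ∨ safe))) = {0, 2, 3, 4, 5}, so the formula does not hold at 6.

No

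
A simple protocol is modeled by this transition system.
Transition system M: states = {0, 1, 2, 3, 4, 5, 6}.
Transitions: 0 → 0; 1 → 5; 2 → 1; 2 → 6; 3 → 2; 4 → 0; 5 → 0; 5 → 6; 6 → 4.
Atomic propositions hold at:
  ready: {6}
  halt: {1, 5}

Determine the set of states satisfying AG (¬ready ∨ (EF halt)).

{0, 4}

Sat(¬ready) = {0, 1, 2, 3, 4, 5}
EF halt: least fixpoint, start Z0 = {1, 5}, add states with some successor in Z. Z1 = {1, 2, 5}; Z2 = {1, 2, 3, 5}; fixed.
Sat(EF halt) = {1, 2, 3, 5}
Sat(¬ready ∨ (EF halt)) = {0, 1, 2, 3, 4, 5}
AG (¬ready ∨ (EF halt)): greatest fixpoint, start Z0 = {0, 1, 2, 3, 4, 5}, keep only states in Sat with every successor in Z. Z1 = {0, 1, 3, 4}; Z2 = {0, 4}; fixed.
Sat(AG (¬ready ∨ (EF halt))) = {0, 4}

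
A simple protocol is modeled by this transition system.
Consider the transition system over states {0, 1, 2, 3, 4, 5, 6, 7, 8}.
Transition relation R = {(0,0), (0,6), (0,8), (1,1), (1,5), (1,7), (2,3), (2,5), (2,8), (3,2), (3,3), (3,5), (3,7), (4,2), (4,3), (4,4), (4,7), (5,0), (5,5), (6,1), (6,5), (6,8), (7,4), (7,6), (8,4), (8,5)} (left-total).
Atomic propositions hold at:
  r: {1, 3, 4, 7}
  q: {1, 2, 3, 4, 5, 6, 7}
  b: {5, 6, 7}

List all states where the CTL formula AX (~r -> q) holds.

Sat(~r) = {0, 2, 5, 6, 8}
Sat(~r -> q) = {1, 2, 3, 4, 5, 6, 7}
Sat(AX (~r -> q)) = {s : every successor in {1, 2, 3, 4, 5, 6, 7}} = {1, 3, 4, 7, 8}

{1, 3, 4, 7, 8}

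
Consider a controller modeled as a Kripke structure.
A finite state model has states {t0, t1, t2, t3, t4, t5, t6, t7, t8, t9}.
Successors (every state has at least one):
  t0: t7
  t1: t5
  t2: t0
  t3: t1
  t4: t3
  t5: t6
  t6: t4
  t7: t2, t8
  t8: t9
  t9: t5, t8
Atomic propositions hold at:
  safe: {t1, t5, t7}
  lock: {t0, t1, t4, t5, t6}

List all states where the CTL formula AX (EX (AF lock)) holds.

AF lock: least fixpoint, start Z0 = {t0, t1, t4, t5, t6}, add states with every successor in Z. Z1 = {t0, t1, t2, t3, t4, t5, t6}; fixed.
Sat(AF lock) = {t0, t1, t2, t3, t4, t5, t6}
Sat(EX (AF lock)) = {s : some successor in {t0, t1, t2, t3, t4, t5, t6}} = {t1, t2, t3, t4, t5, t6, t7, t9}
Sat(AX (EX (AF lock))) = {s : every successor in {t1, t2, t3, t4, t5, t6, t7, t9}} = {t0, t1, t3, t4, t5, t6, t8}

{t0, t1, t3, t4, t5, t6, t8}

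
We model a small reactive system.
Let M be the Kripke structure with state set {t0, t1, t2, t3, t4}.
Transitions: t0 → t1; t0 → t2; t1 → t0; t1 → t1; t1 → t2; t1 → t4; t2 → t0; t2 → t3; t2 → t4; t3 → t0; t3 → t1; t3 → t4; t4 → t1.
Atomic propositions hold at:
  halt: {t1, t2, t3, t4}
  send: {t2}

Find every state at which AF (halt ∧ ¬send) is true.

Sat(¬send) = {t0, t1, t3, t4}
Sat(halt ∧ ¬send) = {t1, t3, t4}
AF (halt ∧ ¬send): least fixpoint, start Z0 = {t1, t3, t4}, add states with every successor in Z. Already a fixed point.
Sat(AF (halt ∧ ¬send)) = {t1, t3, t4}

{t1, t3, t4}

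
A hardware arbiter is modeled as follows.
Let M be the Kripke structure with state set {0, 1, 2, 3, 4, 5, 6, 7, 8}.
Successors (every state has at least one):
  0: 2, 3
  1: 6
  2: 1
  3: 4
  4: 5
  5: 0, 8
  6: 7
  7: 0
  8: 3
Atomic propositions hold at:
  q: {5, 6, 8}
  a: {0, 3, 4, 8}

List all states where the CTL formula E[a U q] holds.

E[a U q]: least fixpoint, start Z0 = Sat(q) = {5, 6, 8}, add states in Sat(a) with some successor in Z. Z1 = {4, 5, 6, 8}; Z2 = {3, 4, 5, 6, 8}; Z3 = {0, 3, 4, 5, 6, 8}; fixed.
Sat(E[a U q]) = {0, 3, 4, 5, 6, 8}

{0, 3, 4, 5, 6, 8}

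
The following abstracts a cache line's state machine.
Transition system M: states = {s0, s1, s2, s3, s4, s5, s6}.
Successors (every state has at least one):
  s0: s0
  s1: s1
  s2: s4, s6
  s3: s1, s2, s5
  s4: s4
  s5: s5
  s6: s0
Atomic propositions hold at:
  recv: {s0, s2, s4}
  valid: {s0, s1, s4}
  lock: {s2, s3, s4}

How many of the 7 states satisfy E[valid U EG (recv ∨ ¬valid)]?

6

Sat(¬valid) = {s2, s3, s5, s6}
Sat(recv ∨ ¬valid) = {s0, s2, s3, s4, s5, s6}
EG (recv ∨ ¬valid): greatest fixpoint, start Z0 = {s0, s2, s3, s4, s5, s6}, keep only states in Sat with some successor in Z. Already a fixed point.
Sat(EG (recv ∨ ¬valid)) = {s0, s2, s3, s4, s5, s6}
E[valid U EG (recv ∨ ¬valid)]: least fixpoint, start Z0 = Sat(EG (recv ∨ ¬valid)) = {s0, s2, s3, s4, s5, s6}, add states in Sat(valid) with some successor in Z. Already a fixed point.
Sat(E[valid U EG (recv ∨ ¬valid)]) = {s0, s2, s3, s4, s5, s6}
|Sat(E[valid U EG (recv ∨ ¬valid)])| = |{s0, s2, s3, s4, s5, s6}| = 6.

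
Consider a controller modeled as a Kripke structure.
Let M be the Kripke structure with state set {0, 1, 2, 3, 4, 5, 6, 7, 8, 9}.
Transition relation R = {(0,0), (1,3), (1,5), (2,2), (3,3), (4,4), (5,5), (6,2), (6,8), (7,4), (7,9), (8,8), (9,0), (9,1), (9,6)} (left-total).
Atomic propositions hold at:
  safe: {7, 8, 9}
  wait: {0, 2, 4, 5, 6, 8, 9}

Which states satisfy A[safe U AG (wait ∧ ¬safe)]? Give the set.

Sat(¬safe) = {0, 1, 2, 3, 4, 5, 6}
Sat(wait ∧ ¬safe) = {0, 2, 4, 5, 6}
AG (wait ∧ ¬safe): greatest fixpoint, start Z0 = {0, 2, 4, 5, 6}, keep only states in Sat with every successor in Z. Z1 = {0, 2, 4, 5}; fixed.
Sat(AG (wait ∧ ¬safe)) = {0, 2, 4, 5}
A[safe U AG (wait ∧ ¬safe)]: least fixpoint, start Z0 = Sat(AG (wait ∧ ¬safe)) = {0, 2, 4, 5}, add states in Sat(safe) with every successor in Z. Already a fixed point.
Sat(A[safe U AG (wait ∧ ¬safe)]) = {0, 2, 4, 5}

{0, 2, 4, 5}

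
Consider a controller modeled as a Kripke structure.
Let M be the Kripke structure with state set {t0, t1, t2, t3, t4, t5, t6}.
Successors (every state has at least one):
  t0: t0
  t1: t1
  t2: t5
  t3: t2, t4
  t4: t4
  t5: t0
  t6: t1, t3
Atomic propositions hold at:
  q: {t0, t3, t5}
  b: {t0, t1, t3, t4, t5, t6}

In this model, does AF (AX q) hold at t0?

Yes

Sat(AX q) = {s : every successor in {t0, t3, t5}} = {t0, t2, t5}
AF (AX q): least fixpoint, start Z0 = {t0, t2, t5}, add states with every successor in Z. Already a fixed point.
Sat(AF (AX q)) = {t0, t2, t5}
t0 ∈ Sat(AF (AX q)) = {t0, t2, t5}, so the formula holds at t0.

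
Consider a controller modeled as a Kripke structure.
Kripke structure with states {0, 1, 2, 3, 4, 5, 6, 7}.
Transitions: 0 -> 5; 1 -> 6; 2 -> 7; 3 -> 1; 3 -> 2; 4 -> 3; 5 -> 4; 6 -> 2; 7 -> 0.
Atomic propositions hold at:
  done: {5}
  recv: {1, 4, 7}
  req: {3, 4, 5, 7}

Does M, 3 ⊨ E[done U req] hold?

Yes

E[done U req]: least fixpoint, start Z0 = Sat(req) = {3, 4, 5, 7}, add states in Sat(done) with some successor in Z. Already a fixed point.
Sat(E[done U req]) = {3, 4, 5, 7}
3 ∈ Sat(E[done U req]) = {3, 4, 5, 7}, so the formula holds at 3.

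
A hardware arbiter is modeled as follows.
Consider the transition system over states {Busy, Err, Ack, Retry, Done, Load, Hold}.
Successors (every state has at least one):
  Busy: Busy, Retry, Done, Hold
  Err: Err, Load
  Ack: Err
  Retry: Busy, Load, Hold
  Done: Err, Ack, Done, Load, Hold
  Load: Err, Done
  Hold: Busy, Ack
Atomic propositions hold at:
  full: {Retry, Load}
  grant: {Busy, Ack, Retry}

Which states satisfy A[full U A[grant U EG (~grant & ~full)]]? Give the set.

Sat(~grant) = {Err, Done, Load, Hold}
Sat(~full) = {Busy, Err, Ack, Done, Hold}
Sat(~grant & ~full) = {Err, Done, Hold}
EG (~grant & ~full): greatest fixpoint, start Z0 = {Err, Done, Hold}, keep only states in Sat with some successor in Z. Z1 = {Err, Done}; fixed.
Sat(EG (~grant & ~full)) = {Err, Done}
A[grant U EG (~grant & ~full)]: least fixpoint, start Z0 = Sat(EG (~grant & ~full)) = {Err, Done}, add states in Sat(grant) with every successor in Z. Z1 = {Err, Ack, Done}; fixed.
Sat(A[grant U EG (~grant & ~full)]) = {Err, Ack, Done}
A[full U A[grant U EG (~grant & ~full)]]: least fixpoint, start Z0 = Sat(A[grant U EG (~grant & ~full)]) = {Err, Ack, Done}, add states in Sat(full) with every successor in Z. Z1 = {Err, Ack, Done, Load}; fixed.
Sat(A[full U A[grant U EG (~grant & ~full)]]) = {Err, Ack, Done, Load}

{Err, Ack, Done, Load}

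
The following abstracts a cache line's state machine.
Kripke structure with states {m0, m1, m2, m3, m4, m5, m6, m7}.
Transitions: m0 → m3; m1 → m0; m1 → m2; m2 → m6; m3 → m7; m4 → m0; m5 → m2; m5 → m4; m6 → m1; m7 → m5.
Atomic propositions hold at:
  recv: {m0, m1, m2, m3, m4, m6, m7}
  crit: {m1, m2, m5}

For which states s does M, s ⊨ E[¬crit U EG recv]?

{m1, m2, m6}

Sat(¬crit) = {m0, m3, m4, m6, m7}
EG recv: greatest fixpoint, start Z0 = {m0, m1, m2, m3, m4, m6, m7}, keep only states in Sat with some successor in Z. Z1 = {m0, m1, m2, m3, m4, m6}; Z2 = {m0, m1, m2, m4, m6}; Z3 = {m1, m2, m4, m6}; Z4 = {m1, m2, m6}; fixed.
Sat(EG recv) = {m1, m2, m6}
E[¬crit U EG recv]: least fixpoint, start Z0 = Sat(EG recv) = {m1, m2, m6}, add states in Sat(¬crit) with some successor in Z. Already a fixed point.
Sat(E[¬crit U EG recv]) = {m1, m2, m6}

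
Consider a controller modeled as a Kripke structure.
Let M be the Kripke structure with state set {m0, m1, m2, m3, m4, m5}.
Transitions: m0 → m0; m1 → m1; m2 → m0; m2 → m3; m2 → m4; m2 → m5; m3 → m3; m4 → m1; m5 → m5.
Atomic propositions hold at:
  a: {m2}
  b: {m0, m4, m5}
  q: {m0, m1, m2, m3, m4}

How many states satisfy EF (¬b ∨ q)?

Sat(¬b) = {m1, m2, m3}
Sat(¬b ∨ q) = {m0, m1, m2, m3, m4}
EF (¬b ∨ q): least fixpoint, start Z0 = {m0, m1, m2, m3, m4}, add states with some successor in Z. Already a fixed point.
Sat(EF (¬b ∨ q)) = {m0, m1, m2, m3, m4}
|Sat(EF (¬b ∨ q))| = |{m0, m1, m2, m3, m4}| = 5.

5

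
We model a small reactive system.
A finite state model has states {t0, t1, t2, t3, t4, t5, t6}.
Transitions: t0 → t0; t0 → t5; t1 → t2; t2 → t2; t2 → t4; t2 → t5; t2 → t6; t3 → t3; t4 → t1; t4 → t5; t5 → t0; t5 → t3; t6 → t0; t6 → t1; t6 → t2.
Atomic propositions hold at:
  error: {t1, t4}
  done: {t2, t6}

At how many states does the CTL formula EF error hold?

4

EF error: least fixpoint, start Z0 = {t1, t4}, add states with some successor in Z. Z1 = {t1, t2, t4, t6}; fixed.
Sat(EF error) = {t1, t2, t4, t6}
|Sat(EF error)| = |{t1, t2, t4, t6}| = 4.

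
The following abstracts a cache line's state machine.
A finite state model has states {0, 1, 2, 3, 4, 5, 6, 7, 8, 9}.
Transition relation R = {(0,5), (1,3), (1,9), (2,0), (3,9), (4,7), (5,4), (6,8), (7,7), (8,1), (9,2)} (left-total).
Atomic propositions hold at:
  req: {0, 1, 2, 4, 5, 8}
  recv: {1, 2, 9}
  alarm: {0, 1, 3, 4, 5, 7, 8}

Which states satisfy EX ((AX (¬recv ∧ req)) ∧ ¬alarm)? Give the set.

Sat(¬recv) = {0, 3, 4, 5, 6, 7, 8}
Sat(¬recv ∧ req) = {0, 4, 5, 8}
Sat(AX (¬recv ∧ req)) = {s : every successor in {0, 4, 5, 8}} = {0, 2, 5, 6}
Sat(¬alarm) = {2, 6, 9}
Sat((AX (¬recv ∧ req)) ∧ ¬alarm) = {2, 6}
Sat(EX ((AX (¬recv ∧ req)) ∧ ¬alarm)) = {s : some successor in {2, 6}} = {9}

{9}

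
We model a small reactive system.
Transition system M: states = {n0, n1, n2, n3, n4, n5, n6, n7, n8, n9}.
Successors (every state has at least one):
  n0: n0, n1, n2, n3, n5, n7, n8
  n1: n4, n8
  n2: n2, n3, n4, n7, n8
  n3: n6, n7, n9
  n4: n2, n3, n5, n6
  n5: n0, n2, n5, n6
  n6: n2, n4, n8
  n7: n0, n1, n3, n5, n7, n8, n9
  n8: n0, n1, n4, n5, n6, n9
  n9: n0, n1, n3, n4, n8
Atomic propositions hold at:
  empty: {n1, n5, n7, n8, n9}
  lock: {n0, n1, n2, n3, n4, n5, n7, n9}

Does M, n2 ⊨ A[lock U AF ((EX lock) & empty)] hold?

No

Sat(EX lock) = {s : some successor in {n0, n1, n2, n3, n4, n5, n7, n9}} = {n0, n1, n2, n3, n4, n5, n6, n7, n8, n9}
Sat((EX lock) & empty) = {n1, n5, n7, n8, n9}
AF ((EX lock) & empty): least fixpoint, start Z0 = {n1, n5, n7, n8, n9}, add states with every successor in Z. Already a fixed point.
Sat(AF ((EX lock) & empty)) = {n1, n5, n7, n8, n9}
A[lock U AF ((EX lock) & empty)]: least fixpoint, start Z0 = Sat(AF ((EX lock) & empty)) = {n1, n5, n7, n8, n9}, add states in Sat(lock) with every successor in Z. Already a fixed point.
Sat(A[lock U AF ((EX lock) & empty)]) = {n1, n5, n7, n8, n9}
n2 ∉ Sat(A[lock U AF ((EX lock) & empty)]) = {n1, n5, n7, n8, n9}, so the formula does not hold at n2.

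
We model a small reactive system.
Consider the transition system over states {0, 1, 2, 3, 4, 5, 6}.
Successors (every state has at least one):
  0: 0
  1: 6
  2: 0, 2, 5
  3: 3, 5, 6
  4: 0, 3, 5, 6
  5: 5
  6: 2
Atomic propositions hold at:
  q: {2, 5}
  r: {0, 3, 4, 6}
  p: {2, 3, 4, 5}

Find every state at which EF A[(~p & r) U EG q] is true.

{1, 2, 3, 4, 5, 6}

Sat(~p) = {0, 1, 6}
Sat(~p & r) = {0, 6}
EG q: greatest fixpoint, start Z0 = {2, 5}, keep only states in Sat with some successor in Z. Already a fixed point.
Sat(EG q) = {2, 5}
A[(~p & r) U EG q]: least fixpoint, start Z0 = Sat(EG q) = {2, 5}, add states in Sat(~p & r) with every successor in Z. Z1 = {2, 5, 6}; fixed.
Sat(A[(~p & r) U EG q]) = {2, 5, 6}
EF A[(~p & r) U EG q]: least fixpoint, start Z0 = {2, 5, 6}, add states with some successor in Z. Z1 = {1, 2, 3, 4, 5, 6}; fixed.
Sat(EF A[(~p & r) U EG q]) = {1, 2, 3, 4, 5, 6}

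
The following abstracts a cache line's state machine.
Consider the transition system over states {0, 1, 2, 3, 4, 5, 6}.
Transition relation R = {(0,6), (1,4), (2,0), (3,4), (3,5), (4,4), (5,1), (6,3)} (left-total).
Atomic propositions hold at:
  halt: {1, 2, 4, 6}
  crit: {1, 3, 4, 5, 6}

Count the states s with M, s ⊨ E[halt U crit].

E[halt U crit]: least fixpoint, start Z0 = Sat(crit) = {1, 3, 4, 5, 6}, add states in Sat(halt) with some successor in Z. Already a fixed point.
Sat(E[halt U crit]) = {1, 3, 4, 5, 6}
|Sat(E[halt U crit])| = |{1, 3, 4, 5, 6}| = 5.

5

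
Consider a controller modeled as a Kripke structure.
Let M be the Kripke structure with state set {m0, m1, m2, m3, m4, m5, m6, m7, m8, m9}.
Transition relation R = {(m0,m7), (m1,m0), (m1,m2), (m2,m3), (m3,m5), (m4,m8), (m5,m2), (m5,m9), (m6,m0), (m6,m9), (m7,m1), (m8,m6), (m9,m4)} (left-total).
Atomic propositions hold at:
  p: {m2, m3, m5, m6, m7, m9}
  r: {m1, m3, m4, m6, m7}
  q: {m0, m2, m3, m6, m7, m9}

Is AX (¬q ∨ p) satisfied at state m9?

Yes

Sat(¬q) = {m1, m4, m5, m8}
Sat(¬q ∨ p) = {m1, m2, m3, m4, m5, m6, m7, m8, m9}
Sat(AX (¬q ∨ p)) = {s : every successor in {m1, m2, m3, m4, m5, m6, m7, m8, m9}} = {m0, m2, m3, m4, m5, m7, m8, m9}
m9 ∈ Sat(AX (¬q ∨ p)) = {m0, m2, m3, m4, m5, m7, m8, m9}, so the formula holds at m9.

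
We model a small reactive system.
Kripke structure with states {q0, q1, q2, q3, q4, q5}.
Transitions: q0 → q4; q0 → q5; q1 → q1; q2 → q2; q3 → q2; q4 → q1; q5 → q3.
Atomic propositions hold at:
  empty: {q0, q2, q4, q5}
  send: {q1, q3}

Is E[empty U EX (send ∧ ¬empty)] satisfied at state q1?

Sat(¬empty) = {q1, q3}
Sat(send ∧ ¬empty) = {q1, q3}
Sat(EX (send ∧ ¬empty)) = {s : some successor in {q1, q3}} = {q1, q4, q5}
E[empty U EX (send ∧ ¬empty)]: least fixpoint, start Z0 = Sat(EX (send ∧ ¬empty)) = {q1, q4, q5}, add states in Sat(empty) with some successor in Z. Z1 = {q0, q1, q4, q5}; fixed.
Sat(E[empty U EX (send ∧ ¬empty)]) = {q0, q1, q4, q5}
q1 ∈ Sat(E[empty U EX (send ∧ ¬empty)]) = {q0, q1, q4, q5}, so the formula holds at q1.

Yes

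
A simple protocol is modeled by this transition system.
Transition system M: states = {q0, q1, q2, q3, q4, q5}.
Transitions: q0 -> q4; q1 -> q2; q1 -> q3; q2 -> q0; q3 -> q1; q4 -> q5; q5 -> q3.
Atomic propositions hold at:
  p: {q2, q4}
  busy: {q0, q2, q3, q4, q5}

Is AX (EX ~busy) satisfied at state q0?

No

Sat(~busy) = {q1}
Sat(EX ~busy) = {s : some successor in {q1}} = {q3}
Sat(AX (EX ~busy)) = {s : every successor in {q3}} = {q5}
q0 ∉ Sat(AX (EX ~busy)) = {q5}, so the formula does not hold at q0.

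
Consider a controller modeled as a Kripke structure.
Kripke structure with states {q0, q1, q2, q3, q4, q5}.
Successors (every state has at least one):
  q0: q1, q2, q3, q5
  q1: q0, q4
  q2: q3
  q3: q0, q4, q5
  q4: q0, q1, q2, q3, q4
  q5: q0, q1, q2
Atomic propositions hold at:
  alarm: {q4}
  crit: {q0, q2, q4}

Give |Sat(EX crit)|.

5

Sat(EX crit) = {s : some successor in {q0, q2, q4}} = {q0, q1, q3, q4, q5}
|Sat(EX crit)| = |{q0, q1, q3, q4, q5}| = 5.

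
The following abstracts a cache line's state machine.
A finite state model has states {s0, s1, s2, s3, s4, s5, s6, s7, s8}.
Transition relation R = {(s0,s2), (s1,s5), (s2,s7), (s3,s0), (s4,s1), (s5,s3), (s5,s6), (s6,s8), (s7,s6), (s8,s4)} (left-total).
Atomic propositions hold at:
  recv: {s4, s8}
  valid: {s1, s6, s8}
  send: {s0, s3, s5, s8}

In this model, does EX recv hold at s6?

Yes

Sat(EX recv) = {s : some successor in {s4, s8}} = {s6, s8}
s6 ∈ Sat(EX recv) = {s6, s8}, so the formula holds at s6.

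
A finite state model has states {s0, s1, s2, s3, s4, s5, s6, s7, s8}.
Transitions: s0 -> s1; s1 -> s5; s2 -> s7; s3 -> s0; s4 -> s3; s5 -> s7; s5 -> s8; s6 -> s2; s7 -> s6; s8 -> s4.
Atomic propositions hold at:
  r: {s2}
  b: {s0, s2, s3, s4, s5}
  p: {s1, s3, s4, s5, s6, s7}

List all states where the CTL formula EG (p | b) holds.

{s0, s1, s2, s3, s4, s5, s6, s7}

Sat(p | b) = {s0, s1, s2, s3, s4, s5, s6, s7}
EG (p | b): greatest fixpoint, start Z0 = {s0, s1, s2, s3, s4, s5, s6, s7}, keep only states in Sat with some successor in Z. Already a fixed point.
Sat(EG (p | b)) = {s0, s1, s2, s3, s4, s5, s6, s7}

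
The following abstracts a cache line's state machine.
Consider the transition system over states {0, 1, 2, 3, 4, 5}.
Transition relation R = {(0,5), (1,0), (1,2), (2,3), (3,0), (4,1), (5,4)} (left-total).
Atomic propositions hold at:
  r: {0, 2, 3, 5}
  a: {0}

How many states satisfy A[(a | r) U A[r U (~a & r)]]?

Sat(a | r) = {0, 2, 3, 5}
Sat(~a) = {1, 2, 3, 4, 5}
Sat(~a & r) = {2, 3, 5}
A[r U (~a & r)]: least fixpoint, start Z0 = Sat((~a & r)) = {2, 3, 5}, add states in Sat(r) with every successor in Z. Z1 = {0, 2, 3, 5}; fixed.
Sat(A[r U (~a & r)]) = {0, 2, 3, 5}
A[(a | r) U A[r U (~a & r)]]: least fixpoint, start Z0 = Sat(A[r U (~a & r)]) = {0, 2, 3, 5}, add states in Sat(a | r) with every successor in Z. Already a fixed point.
Sat(A[(a | r) U A[r U (~a & r)]]) = {0, 2, 3, 5}
|Sat(A[(a | r) U A[r U (~a & r)]])| = |{0, 2, 3, 5}| = 4.

4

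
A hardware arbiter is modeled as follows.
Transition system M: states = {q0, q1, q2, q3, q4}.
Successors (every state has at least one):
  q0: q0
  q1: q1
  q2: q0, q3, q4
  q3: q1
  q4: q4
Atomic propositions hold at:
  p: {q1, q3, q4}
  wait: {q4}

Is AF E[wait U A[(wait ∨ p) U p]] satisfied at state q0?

Sat(wait ∨ p) = {q1, q3, q4}
A[(wait ∨ p) U p]: least fixpoint, start Z0 = Sat(p) = {q1, q3, q4}, add states in Sat(wait ∨ p) with every successor in Z. Already a fixed point.
Sat(A[(wait ∨ p) U p]) = {q1, q3, q4}
E[wait U A[(wait ∨ p) U p]]: least fixpoint, start Z0 = Sat(A[(wait ∨ p) U p]) = {q1, q3, q4}, add states in Sat(wait) with some successor in Z. Already a fixed point.
Sat(E[wait U A[(wait ∨ p) U p]]) = {q1, q3, q4}
AF E[wait U A[(wait ∨ p) U p]]: least fixpoint, start Z0 = {q1, q3, q4}, add states with every successor in Z. Already a fixed point.
Sat(AF E[wait U A[(wait ∨ p) U p]]) = {q1, q3, q4}
q0 ∉ Sat(AF E[wait U A[(wait ∨ p) U p]]) = {q1, q3, q4}, so the formula does not hold at q0.

No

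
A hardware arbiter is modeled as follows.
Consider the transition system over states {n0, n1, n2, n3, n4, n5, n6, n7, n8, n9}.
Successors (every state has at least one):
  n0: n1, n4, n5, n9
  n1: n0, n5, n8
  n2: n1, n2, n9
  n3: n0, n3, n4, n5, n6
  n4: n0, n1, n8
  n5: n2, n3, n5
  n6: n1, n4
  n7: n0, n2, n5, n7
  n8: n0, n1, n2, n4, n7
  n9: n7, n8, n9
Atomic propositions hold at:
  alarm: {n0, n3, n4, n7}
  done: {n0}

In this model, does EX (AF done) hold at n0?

AF done: least fixpoint, start Z0 = {n0}, add states with every successor in Z. Already a fixed point.
Sat(AF done) = {n0}
Sat(EX (AF done)) = {s : some successor in {n0}} = {n1, n3, n4, n7, n8}
n0 ∉ Sat(EX (AF done)) = {n1, n3, n4, n7, n8}, so the formula does not hold at n0.

No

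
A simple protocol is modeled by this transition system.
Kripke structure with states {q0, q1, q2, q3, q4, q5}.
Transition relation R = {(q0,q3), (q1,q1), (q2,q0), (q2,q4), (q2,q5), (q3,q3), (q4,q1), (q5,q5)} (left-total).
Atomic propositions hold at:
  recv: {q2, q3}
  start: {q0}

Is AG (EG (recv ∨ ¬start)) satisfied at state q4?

Yes

Sat(¬start) = {q1, q2, q3, q4, q5}
Sat(recv ∨ ¬start) = {q1, q2, q3, q4, q5}
EG (recv ∨ ¬start): greatest fixpoint, start Z0 = {q1, q2, q3, q4, q5}, keep only states in Sat with some successor in Z. Already a fixed point.
Sat(EG (recv ∨ ¬start)) = {q1, q2, q3, q4, q5}
AG (EG (recv ∨ ¬start)): greatest fixpoint, start Z0 = {q1, q2, q3, q4, q5}, keep only states in Sat with every successor in Z. Z1 = {q1, q3, q4, q5}; fixed.
Sat(AG (EG (recv ∨ ¬start))) = {q1, q3, q4, q5}
q4 ∈ Sat(AG (EG (recv ∨ ¬start))) = {q1, q3, q4, q5}, so the formula holds at q4.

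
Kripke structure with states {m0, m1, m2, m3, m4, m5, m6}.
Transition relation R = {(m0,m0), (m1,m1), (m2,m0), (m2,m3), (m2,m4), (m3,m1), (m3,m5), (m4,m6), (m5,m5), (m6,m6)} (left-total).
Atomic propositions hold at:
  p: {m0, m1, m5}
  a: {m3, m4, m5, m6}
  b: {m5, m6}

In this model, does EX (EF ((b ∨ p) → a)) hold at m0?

No

Sat(b ∨ p) = {m0, m1, m5, m6}
Sat((b ∨ p) → a) = {m2, m3, m4, m5, m6}
EF ((b ∨ p) → a): least fixpoint, start Z0 = {m2, m3, m4, m5, m6}, add states with some successor in Z. Already a fixed point.
Sat(EF ((b ∨ p) → a)) = {m2, m3, m4, m5, m6}
Sat(EX (EF ((b ∨ p) → a))) = {s : some successor in {m2, m3, m4, m5, m6}} = {m2, m3, m4, m5, m6}
m0 ∉ Sat(EX (EF ((b ∨ p) → a))) = {m2, m3, m4, m5, m6}, so the formula does not hold at m0.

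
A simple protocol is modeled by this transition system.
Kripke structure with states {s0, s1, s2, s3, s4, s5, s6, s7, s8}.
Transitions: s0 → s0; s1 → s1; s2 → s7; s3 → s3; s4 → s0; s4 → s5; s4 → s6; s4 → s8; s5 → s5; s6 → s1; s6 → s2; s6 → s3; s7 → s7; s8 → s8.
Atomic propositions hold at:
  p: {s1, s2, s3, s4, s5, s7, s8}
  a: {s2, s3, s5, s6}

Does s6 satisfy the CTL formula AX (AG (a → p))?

Yes

Sat(a → p) = {s0, s1, s2, s3, s4, s5, s7, s8}
AG (a → p): greatest fixpoint, start Z0 = {s0, s1, s2, s3, s4, s5, s7, s8}, keep only states in Sat with every successor in Z. Z1 = {s0, s1, s2, s3, s5, s7, s8}; fixed.
Sat(AG (a → p)) = {s0, s1, s2, s3, s5, s7, s8}
Sat(AX (AG (a → p))) = {s : every successor in {s0, s1, s2, s3, s5, s7, s8}} = {s0, s1, s2, s3, s5, s6, s7, s8}
s6 ∈ Sat(AX (AG (a → p))) = {s0, s1, s2, s3, s5, s6, s7, s8}, so the formula holds at s6.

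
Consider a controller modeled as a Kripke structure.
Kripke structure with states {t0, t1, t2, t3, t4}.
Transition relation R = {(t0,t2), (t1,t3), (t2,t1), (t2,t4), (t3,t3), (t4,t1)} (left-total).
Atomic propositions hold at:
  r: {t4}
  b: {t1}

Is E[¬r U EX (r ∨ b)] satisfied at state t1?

No

Sat(¬r) = {t0, t1, t2, t3}
Sat(r ∨ b) = {t1, t4}
Sat(EX (r ∨ b)) = {s : some successor in {t1, t4}} = {t2, t4}
E[¬r U EX (r ∨ b)]: least fixpoint, start Z0 = Sat(EX (r ∨ b)) = {t2, t4}, add states in Sat(¬r) with some successor in Z. Z1 = {t0, t2, t4}; fixed.
Sat(E[¬r U EX (r ∨ b)]) = {t0, t2, t4}
t1 ∉ Sat(E[¬r U EX (r ∨ b)]) = {t0, t2, t4}, so the formula does not hold at t1.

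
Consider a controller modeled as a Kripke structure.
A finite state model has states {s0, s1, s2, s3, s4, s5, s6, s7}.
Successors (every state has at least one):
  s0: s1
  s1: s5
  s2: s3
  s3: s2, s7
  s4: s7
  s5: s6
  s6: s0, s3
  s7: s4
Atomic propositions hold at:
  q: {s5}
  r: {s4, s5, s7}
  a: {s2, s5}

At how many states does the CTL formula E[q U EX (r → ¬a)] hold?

Sat(¬a) = {s0, s1, s3, s4, s6, s7}
Sat(r → ¬a) = {s0, s1, s2, s3, s4, s6, s7}
Sat(EX (r → ¬a)) = {s : some successor in {s0, s1, s2, s3, s4, s6, s7}} = {s0, s2, s3, s4, s5, s6, s7}
E[q U EX (r → ¬a)]: least fixpoint, start Z0 = Sat(EX (r → ¬a)) = {s0, s2, s3, s4, s5, s6, s7}, add states in Sat(q) with some successor in Z. Already a fixed point.
Sat(E[q U EX (r → ¬a)]) = {s0, s2, s3, s4, s5, s6, s7}
|Sat(E[q U EX (r → ¬a)])| = |{s0, s2, s3, s4, s5, s6, s7}| = 7.

7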